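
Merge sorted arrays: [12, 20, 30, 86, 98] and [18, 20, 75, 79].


Take 12 from A
Take 18 from B
Take 20 from A
Take 20 from B
Take 30 from A
Take 75 from B
Take 79 from B

Merged: [12, 18, 20, 20, 30, 75, 79, 86, 98]


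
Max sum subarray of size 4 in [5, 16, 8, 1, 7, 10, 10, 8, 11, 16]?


[0:4]: 30
[1:5]: 32
[2:6]: 26
[3:7]: 28
[4:8]: 35
[5:9]: 39
[6:10]: 45

Max: 45 at [6:10]


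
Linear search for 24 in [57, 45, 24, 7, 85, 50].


i=0: 57!=24
i=1: 45!=24
i=2: 24==24 found!

Found at 2, 3 comps


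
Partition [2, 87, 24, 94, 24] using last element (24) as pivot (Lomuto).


Pivot: 24
  2 <= 24: advance i (no swap)
  24 <= 24: swap -> [2, 24, 87, 94, 24]
Place pivot at 2: [2, 24, 24, 94, 87]

Partitioned: [2, 24, 24, 94, 87]


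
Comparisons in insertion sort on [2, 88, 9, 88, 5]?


Algorithm: insertion sort
Input: [2, 88, 9, 88, 5]
Sorted: [2, 5, 9, 88, 88]

8


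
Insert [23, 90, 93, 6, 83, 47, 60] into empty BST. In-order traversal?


Insert 23: root
Insert 90: R from 23
Insert 93: R from 23 -> R from 90
Insert 6: L from 23
Insert 83: R from 23 -> L from 90
Insert 47: R from 23 -> L from 90 -> L from 83
Insert 60: R from 23 -> L from 90 -> L from 83 -> R from 47

In-order: [6, 23, 47, 60, 83, 90, 93]


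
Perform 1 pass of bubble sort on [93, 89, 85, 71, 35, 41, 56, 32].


Initial: [93, 89, 85, 71, 35, 41, 56, 32]
Pass 1: [89, 85, 71, 35, 41, 56, 32, 93] (7 swaps)

After 1 pass: [89, 85, 71, 35, 41, 56, 32, 93]


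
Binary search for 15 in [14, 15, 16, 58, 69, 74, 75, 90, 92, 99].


Step 1: lo=0, hi=9, mid=4, val=69
Step 2: lo=0, hi=3, mid=1, val=15

Found at index 1


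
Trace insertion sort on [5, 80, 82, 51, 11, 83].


Initial: [5, 80, 82, 51, 11, 83]
Insert 80: [5, 80, 82, 51, 11, 83]
Insert 82: [5, 80, 82, 51, 11, 83]
Insert 51: [5, 51, 80, 82, 11, 83]
Insert 11: [5, 11, 51, 80, 82, 83]
Insert 83: [5, 11, 51, 80, 82, 83]

Sorted: [5, 11, 51, 80, 82, 83]


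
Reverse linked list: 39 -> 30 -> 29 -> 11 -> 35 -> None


Step 1: curr=39, set curr.next=prev(None) | reversed so far: 39
Step 2: curr=30, set curr.next=prev(39) | reversed so far: 30 -> 39
Step 3: curr=29, set curr.next=prev(30) | reversed so far: 29 -> 30 -> 39
Step 4: curr=11, set curr.next=prev(29) | reversed so far: 11 -> 29 -> 30 -> 39
Step 5: curr=35, set curr.next=prev(11) | reversed so far: 35 -> 11 -> 29 -> 30 -> 39

35 -> 11 -> 29 -> 30 -> 39 -> None


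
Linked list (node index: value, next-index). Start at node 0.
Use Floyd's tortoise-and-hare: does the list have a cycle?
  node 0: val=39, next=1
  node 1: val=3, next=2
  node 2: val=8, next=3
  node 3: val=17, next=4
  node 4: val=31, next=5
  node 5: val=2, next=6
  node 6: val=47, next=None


Floyd's tortoise (slow, +1) and hare (fast, +2):
  init: slow=0, fast=0
  step 1: slow=1, fast=2
  step 2: slow=2, fast=4
  step 3: slow=3, fast=6
  step 4: fast -> None, no cycle

Cycle: no


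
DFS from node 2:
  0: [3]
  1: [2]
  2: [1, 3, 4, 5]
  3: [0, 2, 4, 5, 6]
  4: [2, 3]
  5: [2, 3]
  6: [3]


Visit 2, push [5, 4, 3, 1]
Visit 1, push []
Visit 3, push [6, 5, 4, 0]
Visit 0, push []
Visit 4, push []
Visit 5, push []
Visit 6, push []

DFS order: [2, 1, 3, 0, 4, 5, 6]


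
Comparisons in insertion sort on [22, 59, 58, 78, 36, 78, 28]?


Algorithm: insertion sort
Input: [22, 59, 58, 78, 36, 78, 28]
Sorted: [22, 28, 36, 58, 59, 78, 78]

15


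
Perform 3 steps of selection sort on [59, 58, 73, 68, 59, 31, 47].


Initial: [59, 58, 73, 68, 59, 31, 47]
Step 1: min=31 at 5
  Swap: [31, 58, 73, 68, 59, 59, 47]
Step 2: min=47 at 6
  Swap: [31, 47, 73, 68, 59, 59, 58]
Step 3: min=58 at 6
  Swap: [31, 47, 58, 68, 59, 59, 73]

After 3 steps: [31, 47, 58, 68, 59, 59, 73]


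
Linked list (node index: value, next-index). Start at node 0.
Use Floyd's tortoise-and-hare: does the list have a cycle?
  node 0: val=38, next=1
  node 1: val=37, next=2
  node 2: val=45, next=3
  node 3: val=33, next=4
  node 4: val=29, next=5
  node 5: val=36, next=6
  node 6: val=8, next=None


Floyd's tortoise (slow, +1) and hare (fast, +2):
  init: slow=0, fast=0
  step 1: slow=1, fast=2
  step 2: slow=2, fast=4
  step 3: slow=3, fast=6
  step 4: fast -> None, no cycle

Cycle: no


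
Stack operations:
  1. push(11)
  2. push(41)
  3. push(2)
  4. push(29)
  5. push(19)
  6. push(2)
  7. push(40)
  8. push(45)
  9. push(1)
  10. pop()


push(11) -> [11]
push(41) -> [11, 41]
push(2) -> [11, 41, 2]
push(29) -> [11, 41, 2, 29]
push(19) -> [11, 41, 2, 29, 19]
push(2) -> [11, 41, 2, 29, 19, 2]
push(40) -> [11, 41, 2, 29, 19, 2, 40]
push(45) -> [11, 41, 2, 29, 19, 2, 40, 45]
push(1) -> [11, 41, 2, 29, 19, 2, 40, 45, 1]
pop()->1, [11, 41, 2, 29, 19, 2, 40, 45]

Final stack: [11, 41, 2, 29, 19, 2, 40, 45]


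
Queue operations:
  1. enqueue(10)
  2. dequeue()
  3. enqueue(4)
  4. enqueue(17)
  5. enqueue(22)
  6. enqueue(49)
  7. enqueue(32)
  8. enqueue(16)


enqueue(10) -> [10]
dequeue()->10, []
enqueue(4) -> [4]
enqueue(17) -> [4, 17]
enqueue(22) -> [4, 17, 22]
enqueue(49) -> [4, 17, 22, 49]
enqueue(32) -> [4, 17, 22, 49, 32]
enqueue(16) -> [4, 17, 22, 49, 32, 16]

Final queue: [4, 17, 22, 49, 32, 16]


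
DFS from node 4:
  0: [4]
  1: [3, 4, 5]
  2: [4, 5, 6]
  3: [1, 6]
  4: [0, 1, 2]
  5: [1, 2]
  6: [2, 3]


Visit 4, push [2, 1, 0]
Visit 0, push []
Visit 1, push [5, 3]
Visit 3, push [6]
Visit 6, push [2]
Visit 2, push [5]
Visit 5, push []

DFS order: [4, 0, 1, 3, 6, 2, 5]


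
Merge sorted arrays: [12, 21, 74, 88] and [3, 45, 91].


Take 3 from B
Take 12 from A
Take 21 from A
Take 45 from B
Take 74 from A
Take 88 from A

Merged: [3, 12, 21, 45, 74, 88, 91]


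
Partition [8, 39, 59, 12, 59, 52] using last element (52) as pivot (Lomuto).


Pivot: 52
  8 <= 52: advance i (no swap)
  39 <= 52: advance i (no swap)
  12 <= 52: swap -> [8, 39, 12, 59, 59, 52]
Place pivot at 3: [8, 39, 12, 52, 59, 59]

Partitioned: [8, 39, 12, 52, 59, 59]


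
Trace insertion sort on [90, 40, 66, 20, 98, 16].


Initial: [90, 40, 66, 20, 98, 16]
Insert 40: [40, 90, 66, 20, 98, 16]
Insert 66: [40, 66, 90, 20, 98, 16]
Insert 20: [20, 40, 66, 90, 98, 16]
Insert 98: [20, 40, 66, 90, 98, 16]
Insert 16: [16, 20, 40, 66, 90, 98]

Sorted: [16, 20, 40, 66, 90, 98]


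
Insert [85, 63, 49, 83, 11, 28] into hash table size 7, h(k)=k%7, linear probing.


Insert 85: h=1 -> slot 1
Insert 63: h=0 -> slot 0
Insert 49: h=0, 2 probes -> slot 2
Insert 83: h=6 -> slot 6
Insert 11: h=4 -> slot 4
Insert 28: h=0, 3 probes -> slot 3

Table: [63, 85, 49, 28, 11, None, 83]


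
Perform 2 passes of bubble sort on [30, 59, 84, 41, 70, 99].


Initial: [30, 59, 84, 41, 70, 99]
Pass 1: [30, 59, 41, 70, 84, 99] (2 swaps)
Pass 2: [30, 41, 59, 70, 84, 99] (1 swaps)

After 2 passes: [30, 41, 59, 70, 84, 99]


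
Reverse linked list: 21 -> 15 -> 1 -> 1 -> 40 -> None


Step 1: curr=21, set curr.next=prev(None) | reversed so far: 21
Step 2: curr=15, set curr.next=prev(21) | reversed so far: 15 -> 21
Step 3: curr=1, set curr.next=prev(15) | reversed so far: 1 -> 15 -> 21
Step 4: curr=1, set curr.next=prev(1) | reversed so far: 1 -> 1 -> 15 -> 21
Step 5: curr=40, set curr.next=prev(1) | reversed so far: 40 -> 1 -> 1 -> 15 -> 21

40 -> 1 -> 1 -> 15 -> 21 -> None


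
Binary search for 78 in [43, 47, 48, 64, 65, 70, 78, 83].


Step 1: lo=0, hi=7, mid=3, val=64
Step 2: lo=4, hi=7, mid=5, val=70
Step 3: lo=6, hi=7, mid=6, val=78

Found at index 6


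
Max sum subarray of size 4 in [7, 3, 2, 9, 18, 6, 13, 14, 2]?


[0:4]: 21
[1:5]: 32
[2:6]: 35
[3:7]: 46
[4:8]: 51
[5:9]: 35

Max: 51 at [4:8]


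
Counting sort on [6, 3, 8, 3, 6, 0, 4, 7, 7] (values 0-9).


Input: [6, 3, 8, 3, 6, 0, 4, 7, 7]
Counts: [1, 0, 0, 2, 1, 0, 2, 2, 1, 0]

Sorted: [0, 3, 3, 4, 6, 6, 7, 7, 8]


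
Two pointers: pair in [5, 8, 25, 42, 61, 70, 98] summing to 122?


lo=0(5)+hi=6(98)=103
lo=1(8)+hi=6(98)=106
lo=2(25)+hi=6(98)=123
lo=2(25)+hi=5(70)=95
lo=3(42)+hi=5(70)=112
lo=4(61)+hi=5(70)=131

No pair found


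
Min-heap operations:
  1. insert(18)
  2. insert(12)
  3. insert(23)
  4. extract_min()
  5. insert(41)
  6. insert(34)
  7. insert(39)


insert(18) -> [18]
insert(12) -> [12, 18]
insert(23) -> [12, 18, 23]
extract_min()->12, [18, 23]
insert(41) -> [18, 23, 41]
insert(34) -> [18, 23, 41, 34]
insert(39) -> [18, 23, 41, 34, 39]

Final heap: [18, 23, 41, 34, 39]


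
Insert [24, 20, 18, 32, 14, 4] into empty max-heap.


Insert 24: [24]
Insert 20: [24, 20]
Insert 18: [24, 20, 18]
Insert 32: [32, 24, 18, 20]
Insert 14: [32, 24, 18, 20, 14]
Insert 4: [32, 24, 18, 20, 14, 4]

Final heap: [32, 24, 18, 20, 14, 4]


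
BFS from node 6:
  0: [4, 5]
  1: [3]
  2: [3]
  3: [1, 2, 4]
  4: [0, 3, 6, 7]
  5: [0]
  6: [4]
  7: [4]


Visit 6, enqueue [4]
Visit 4, enqueue [0, 3, 7]
Visit 0, enqueue [5]
Visit 3, enqueue [1, 2]
Visit 7, enqueue []
Visit 5, enqueue []
Visit 1, enqueue []
Visit 2, enqueue []

BFS order: [6, 4, 0, 3, 7, 5, 1, 2]


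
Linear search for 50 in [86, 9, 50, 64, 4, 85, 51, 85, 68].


i=0: 86!=50
i=1: 9!=50
i=2: 50==50 found!

Found at 2, 3 comps


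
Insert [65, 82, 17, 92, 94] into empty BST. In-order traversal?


Insert 65: root
Insert 82: R from 65
Insert 17: L from 65
Insert 92: R from 65 -> R from 82
Insert 94: R from 65 -> R from 82 -> R from 92

In-order: [17, 65, 82, 92, 94]


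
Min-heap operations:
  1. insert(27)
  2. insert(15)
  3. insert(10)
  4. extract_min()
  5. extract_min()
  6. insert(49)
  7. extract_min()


insert(27) -> [27]
insert(15) -> [15, 27]
insert(10) -> [10, 27, 15]
extract_min()->10, [15, 27]
extract_min()->15, [27]
insert(49) -> [27, 49]
extract_min()->27, [49]

Final heap: [49]


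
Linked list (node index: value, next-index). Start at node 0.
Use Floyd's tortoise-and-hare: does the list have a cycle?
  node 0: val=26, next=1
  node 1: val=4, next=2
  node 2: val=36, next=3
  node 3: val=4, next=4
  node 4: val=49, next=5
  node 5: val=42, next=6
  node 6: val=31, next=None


Floyd's tortoise (slow, +1) and hare (fast, +2):
  init: slow=0, fast=0
  step 1: slow=1, fast=2
  step 2: slow=2, fast=4
  step 3: slow=3, fast=6
  step 4: fast -> None, no cycle

Cycle: no


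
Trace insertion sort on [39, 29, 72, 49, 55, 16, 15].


Initial: [39, 29, 72, 49, 55, 16, 15]
Insert 29: [29, 39, 72, 49, 55, 16, 15]
Insert 72: [29, 39, 72, 49, 55, 16, 15]
Insert 49: [29, 39, 49, 72, 55, 16, 15]
Insert 55: [29, 39, 49, 55, 72, 16, 15]
Insert 16: [16, 29, 39, 49, 55, 72, 15]
Insert 15: [15, 16, 29, 39, 49, 55, 72]

Sorted: [15, 16, 29, 39, 49, 55, 72]


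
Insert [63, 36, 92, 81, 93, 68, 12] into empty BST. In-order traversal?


Insert 63: root
Insert 36: L from 63
Insert 92: R from 63
Insert 81: R from 63 -> L from 92
Insert 93: R from 63 -> R from 92
Insert 68: R from 63 -> L from 92 -> L from 81
Insert 12: L from 63 -> L from 36

In-order: [12, 36, 63, 68, 81, 92, 93]


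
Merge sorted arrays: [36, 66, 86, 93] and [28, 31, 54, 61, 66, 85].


Take 28 from B
Take 31 from B
Take 36 from A
Take 54 from B
Take 61 from B
Take 66 from A
Take 66 from B
Take 85 from B

Merged: [28, 31, 36, 54, 61, 66, 66, 85, 86, 93]


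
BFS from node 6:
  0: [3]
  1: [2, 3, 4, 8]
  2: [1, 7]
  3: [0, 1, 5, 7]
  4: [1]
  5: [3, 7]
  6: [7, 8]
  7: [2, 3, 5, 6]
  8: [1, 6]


Visit 6, enqueue [7, 8]
Visit 7, enqueue [2, 3, 5]
Visit 8, enqueue [1]
Visit 2, enqueue []
Visit 3, enqueue [0]
Visit 5, enqueue []
Visit 1, enqueue [4]
Visit 0, enqueue []
Visit 4, enqueue []

BFS order: [6, 7, 8, 2, 3, 5, 1, 0, 4]


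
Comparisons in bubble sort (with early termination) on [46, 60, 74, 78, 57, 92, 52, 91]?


Algorithm: bubble sort (with early termination)
Input: [46, 60, 74, 78, 57, 92, 52, 91]
Sorted: [46, 52, 57, 60, 74, 78, 91, 92]

27


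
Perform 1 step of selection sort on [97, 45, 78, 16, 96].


Initial: [97, 45, 78, 16, 96]
Step 1: min=16 at 3
  Swap: [16, 45, 78, 97, 96]

After 1 step: [16, 45, 78, 97, 96]


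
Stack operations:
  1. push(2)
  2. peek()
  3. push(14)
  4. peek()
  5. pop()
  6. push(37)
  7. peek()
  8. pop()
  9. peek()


push(2) -> [2]
peek()->2
push(14) -> [2, 14]
peek()->14
pop()->14, [2]
push(37) -> [2, 37]
peek()->37
pop()->37, [2]
peek()->2

Final stack: [2]


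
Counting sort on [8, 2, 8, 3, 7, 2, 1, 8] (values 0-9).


Input: [8, 2, 8, 3, 7, 2, 1, 8]
Counts: [0, 1, 2, 1, 0, 0, 0, 1, 3, 0]

Sorted: [1, 2, 2, 3, 7, 8, 8, 8]


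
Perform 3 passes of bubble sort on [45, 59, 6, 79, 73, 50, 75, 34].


Initial: [45, 59, 6, 79, 73, 50, 75, 34]
Pass 1: [45, 6, 59, 73, 50, 75, 34, 79] (5 swaps)
Pass 2: [6, 45, 59, 50, 73, 34, 75, 79] (3 swaps)
Pass 3: [6, 45, 50, 59, 34, 73, 75, 79] (2 swaps)

After 3 passes: [6, 45, 50, 59, 34, 73, 75, 79]


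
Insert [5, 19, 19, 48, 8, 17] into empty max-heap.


Insert 5: [5]
Insert 19: [19, 5]
Insert 19: [19, 5, 19]
Insert 48: [48, 19, 19, 5]
Insert 8: [48, 19, 19, 5, 8]
Insert 17: [48, 19, 19, 5, 8, 17]

Final heap: [48, 19, 19, 5, 8, 17]


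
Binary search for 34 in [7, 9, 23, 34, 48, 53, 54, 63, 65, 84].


Step 1: lo=0, hi=9, mid=4, val=48
Step 2: lo=0, hi=3, mid=1, val=9
Step 3: lo=2, hi=3, mid=2, val=23
Step 4: lo=3, hi=3, mid=3, val=34

Found at index 3


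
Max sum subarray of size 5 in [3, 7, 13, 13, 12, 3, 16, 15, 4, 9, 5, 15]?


[0:5]: 48
[1:6]: 48
[2:7]: 57
[3:8]: 59
[4:9]: 50
[5:10]: 47
[6:11]: 49
[7:12]: 48

Max: 59 at [3:8]


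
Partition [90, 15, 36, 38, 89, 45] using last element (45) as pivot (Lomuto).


Pivot: 45
  15 <= 45: swap -> [15, 90, 36, 38, 89, 45]
  36 <= 45: swap -> [15, 36, 90, 38, 89, 45]
  38 <= 45: swap -> [15, 36, 38, 90, 89, 45]
Place pivot at 3: [15, 36, 38, 45, 89, 90]

Partitioned: [15, 36, 38, 45, 89, 90]


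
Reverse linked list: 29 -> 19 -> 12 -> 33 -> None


Step 1: curr=29, set curr.next=prev(None) | reversed so far: 29
Step 2: curr=19, set curr.next=prev(29) | reversed so far: 19 -> 29
Step 3: curr=12, set curr.next=prev(19) | reversed so far: 12 -> 19 -> 29
Step 4: curr=33, set curr.next=prev(12) | reversed so far: 33 -> 12 -> 19 -> 29

33 -> 12 -> 19 -> 29 -> None


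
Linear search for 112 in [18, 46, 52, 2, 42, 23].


i=0: 18!=112
i=1: 46!=112
i=2: 52!=112
i=3: 2!=112
i=4: 42!=112
i=5: 23!=112

Not found, 6 comps


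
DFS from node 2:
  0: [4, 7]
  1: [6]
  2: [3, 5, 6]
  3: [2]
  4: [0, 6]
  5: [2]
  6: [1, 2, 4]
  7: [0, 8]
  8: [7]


Visit 2, push [6, 5, 3]
Visit 3, push []
Visit 5, push []
Visit 6, push [4, 1]
Visit 1, push []
Visit 4, push [0]
Visit 0, push [7]
Visit 7, push [8]
Visit 8, push []

DFS order: [2, 3, 5, 6, 1, 4, 0, 7, 8]


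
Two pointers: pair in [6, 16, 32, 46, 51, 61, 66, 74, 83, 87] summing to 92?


lo=0(6)+hi=9(87)=93
lo=0(6)+hi=8(83)=89
lo=1(16)+hi=8(83)=99
lo=1(16)+hi=7(74)=90
lo=2(32)+hi=7(74)=106
lo=2(32)+hi=6(66)=98
lo=2(32)+hi=5(61)=93
lo=2(32)+hi=4(51)=83
lo=3(46)+hi=4(51)=97

No pair found


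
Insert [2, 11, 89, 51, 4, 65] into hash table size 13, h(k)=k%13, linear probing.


Insert 2: h=2 -> slot 2
Insert 11: h=11 -> slot 11
Insert 89: h=11, 1 probes -> slot 12
Insert 51: h=12, 1 probes -> slot 0
Insert 4: h=4 -> slot 4
Insert 65: h=0, 1 probes -> slot 1

Table: [51, 65, 2, None, 4, None, None, None, None, None, None, 11, 89]


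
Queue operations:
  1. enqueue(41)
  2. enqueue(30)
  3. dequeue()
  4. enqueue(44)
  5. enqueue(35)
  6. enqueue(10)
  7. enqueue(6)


enqueue(41) -> [41]
enqueue(30) -> [41, 30]
dequeue()->41, [30]
enqueue(44) -> [30, 44]
enqueue(35) -> [30, 44, 35]
enqueue(10) -> [30, 44, 35, 10]
enqueue(6) -> [30, 44, 35, 10, 6]

Final queue: [30, 44, 35, 10, 6]


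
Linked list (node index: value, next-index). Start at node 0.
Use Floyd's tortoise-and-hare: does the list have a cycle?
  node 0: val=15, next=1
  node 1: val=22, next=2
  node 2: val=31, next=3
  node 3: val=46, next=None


Floyd's tortoise (slow, +1) and hare (fast, +2):
  init: slow=0, fast=0
  step 1: slow=1, fast=2
  step 2: fast 2->3->None, no cycle

Cycle: no


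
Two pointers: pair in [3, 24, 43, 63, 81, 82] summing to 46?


lo=0(3)+hi=5(82)=85
lo=0(3)+hi=4(81)=84
lo=0(3)+hi=3(63)=66
lo=0(3)+hi=2(43)=46

Yes: 3+43=46


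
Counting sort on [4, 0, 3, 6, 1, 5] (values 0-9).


Input: [4, 0, 3, 6, 1, 5]
Counts: [1, 1, 0, 1, 1, 1, 1, 0, 0, 0]

Sorted: [0, 1, 3, 4, 5, 6]


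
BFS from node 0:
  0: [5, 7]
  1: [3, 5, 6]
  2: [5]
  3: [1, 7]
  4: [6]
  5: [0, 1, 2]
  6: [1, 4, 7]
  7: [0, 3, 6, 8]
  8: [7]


Visit 0, enqueue [5, 7]
Visit 5, enqueue [1, 2]
Visit 7, enqueue [3, 6, 8]
Visit 1, enqueue []
Visit 2, enqueue []
Visit 3, enqueue []
Visit 6, enqueue [4]
Visit 8, enqueue []
Visit 4, enqueue []

BFS order: [0, 5, 7, 1, 2, 3, 6, 8, 4]


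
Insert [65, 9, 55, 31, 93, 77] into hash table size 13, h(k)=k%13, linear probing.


Insert 65: h=0 -> slot 0
Insert 9: h=9 -> slot 9
Insert 55: h=3 -> slot 3
Insert 31: h=5 -> slot 5
Insert 93: h=2 -> slot 2
Insert 77: h=12 -> slot 12

Table: [65, None, 93, 55, None, 31, None, None, None, 9, None, None, 77]


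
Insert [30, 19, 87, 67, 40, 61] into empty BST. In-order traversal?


Insert 30: root
Insert 19: L from 30
Insert 87: R from 30
Insert 67: R from 30 -> L from 87
Insert 40: R from 30 -> L from 87 -> L from 67
Insert 61: R from 30 -> L from 87 -> L from 67 -> R from 40

In-order: [19, 30, 40, 61, 67, 87]


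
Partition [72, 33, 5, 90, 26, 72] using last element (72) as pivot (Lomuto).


Pivot: 72
  72 <= 72: advance i (no swap)
  33 <= 72: advance i (no swap)
  5 <= 72: advance i (no swap)
  26 <= 72: swap -> [72, 33, 5, 26, 90, 72]
Place pivot at 4: [72, 33, 5, 26, 72, 90]

Partitioned: [72, 33, 5, 26, 72, 90]


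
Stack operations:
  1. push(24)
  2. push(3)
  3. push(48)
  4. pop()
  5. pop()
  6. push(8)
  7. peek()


push(24) -> [24]
push(3) -> [24, 3]
push(48) -> [24, 3, 48]
pop()->48, [24, 3]
pop()->3, [24]
push(8) -> [24, 8]
peek()->8

Final stack: [24, 8]


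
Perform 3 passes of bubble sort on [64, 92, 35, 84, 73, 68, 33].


Initial: [64, 92, 35, 84, 73, 68, 33]
Pass 1: [64, 35, 84, 73, 68, 33, 92] (5 swaps)
Pass 2: [35, 64, 73, 68, 33, 84, 92] (4 swaps)
Pass 3: [35, 64, 68, 33, 73, 84, 92] (2 swaps)

After 3 passes: [35, 64, 68, 33, 73, 84, 92]


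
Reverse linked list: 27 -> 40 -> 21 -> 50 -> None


Step 1: curr=27, set curr.next=prev(None) | reversed so far: 27
Step 2: curr=40, set curr.next=prev(27) | reversed so far: 40 -> 27
Step 3: curr=21, set curr.next=prev(40) | reversed so far: 21 -> 40 -> 27
Step 4: curr=50, set curr.next=prev(21) | reversed so far: 50 -> 21 -> 40 -> 27

50 -> 21 -> 40 -> 27 -> None


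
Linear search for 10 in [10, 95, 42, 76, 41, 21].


i=0: 10==10 found!

Found at 0, 1 comps


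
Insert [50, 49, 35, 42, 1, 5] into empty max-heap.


Insert 50: [50]
Insert 49: [50, 49]
Insert 35: [50, 49, 35]
Insert 42: [50, 49, 35, 42]
Insert 1: [50, 49, 35, 42, 1]
Insert 5: [50, 49, 35, 42, 1, 5]

Final heap: [50, 49, 35, 42, 1, 5]


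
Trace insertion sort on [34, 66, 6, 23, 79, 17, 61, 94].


Initial: [34, 66, 6, 23, 79, 17, 61, 94]
Insert 66: [34, 66, 6, 23, 79, 17, 61, 94]
Insert 6: [6, 34, 66, 23, 79, 17, 61, 94]
Insert 23: [6, 23, 34, 66, 79, 17, 61, 94]
Insert 79: [6, 23, 34, 66, 79, 17, 61, 94]
Insert 17: [6, 17, 23, 34, 66, 79, 61, 94]
Insert 61: [6, 17, 23, 34, 61, 66, 79, 94]
Insert 94: [6, 17, 23, 34, 61, 66, 79, 94]

Sorted: [6, 17, 23, 34, 61, 66, 79, 94]


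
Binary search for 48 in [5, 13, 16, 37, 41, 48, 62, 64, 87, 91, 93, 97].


Step 1: lo=0, hi=11, mid=5, val=48

Found at index 5


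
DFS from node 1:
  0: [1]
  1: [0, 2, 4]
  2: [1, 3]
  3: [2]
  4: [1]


Visit 1, push [4, 2, 0]
Visit 0, push []
Visit 2, push [3]
Visit 3, push []
Visit 4, push []

DFS order: [1, 0, 2, 3, 4]


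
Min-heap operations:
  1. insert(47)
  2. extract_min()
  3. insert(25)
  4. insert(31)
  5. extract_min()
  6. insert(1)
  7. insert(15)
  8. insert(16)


insert(47) -> [47]
extract_min()->47, []
insert(25) -> [25]
insert(31) -> [25, 31]
extract_min()->25, [31]
insert(1) -> [1, 31]
insert(15) -> [1, 31, 15]
insert(16) -> [1, 16, 15, 31]

Final heap: [1, 16, 15, 31]


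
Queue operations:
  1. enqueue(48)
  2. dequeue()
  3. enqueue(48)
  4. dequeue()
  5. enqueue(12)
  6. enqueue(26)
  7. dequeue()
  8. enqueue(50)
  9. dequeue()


enqueue(48) -> [48]
dequeue()->48, []
enqueue(48) -> [48]
dequeue()->48, []
enqueue(12) -> [12]
enqueue(26) -> [12, 26]
dequeue()->12, [26]
enqueue(50) -> [26, 50]
dequeue()->26, [50]

Final queue: [50]


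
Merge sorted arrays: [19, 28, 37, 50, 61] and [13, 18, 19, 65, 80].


Take 13 from B
Take 18 from B
Take 19 from A
Take 19 from B
Take 28 from A
Take 37 from A
Take 50 from A
Take 61 from A

Merged: [13, 18, 19, 19, 28, 37, 50, 61, 65, 80]


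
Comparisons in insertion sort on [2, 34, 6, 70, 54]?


Algorithm: insertion sort
Input: [2, 34, 6, 70, 54]
Sorted: [2, 6, 34, 54, 70]

6


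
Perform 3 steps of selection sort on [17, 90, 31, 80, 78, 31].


Initial: [17, 90, 31, 80, 78, 31]
Step 1: min=17 at 0
  Swap: [17, 90, 31, 80, 78, 31]
Step 2: min=31 at 2
  Swap: [17, 31, 90, 80, 78, 31]
Step 3: min=31 at 5
  Swap: [17, 31, 31, 80, 78, 90]

After 3 steps: [17, 31, 31, 80, 78, 90]


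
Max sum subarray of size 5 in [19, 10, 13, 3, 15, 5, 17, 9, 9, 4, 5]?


[0:5]: 60
[1:6]: 46
[2:7]: 53
[3:8]: 49
[4:9]: 55
[5:10]: 44
[6:11]: 44

Max: 60 at [0:5]


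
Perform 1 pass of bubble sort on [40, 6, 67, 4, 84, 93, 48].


Initial: [40, 6, 67, 4, 84, 93, 48]
Pass 1: [6, 40, 4, 67, 84, 48, 93] (3 swaps)

After 1 pass: [6, 40, 4, 67, 84, 48, 93]


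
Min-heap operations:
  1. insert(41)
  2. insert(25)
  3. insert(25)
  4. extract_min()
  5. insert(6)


insert(41) -> [41]
insert(25) -> [25, 41]
insert(25) -> [25, 41, 25]
extract_min()->25, [25, 41]
insert(6) -> [6, 41, 25]

Final heap: [6, 41, 25]


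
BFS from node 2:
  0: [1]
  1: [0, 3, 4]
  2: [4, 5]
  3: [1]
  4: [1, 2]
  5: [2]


Visit 2, enqueue [4, 5]
Visit 4, enqueue [1]
Visit 5, enqueue []
Visit 1, enqueue [0, 3]
Visit 0, enqueue []
Visit 3, enqueue []

BFS order: [2, 4, 5, 1, 0, 3]


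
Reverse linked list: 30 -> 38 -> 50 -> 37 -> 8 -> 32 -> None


Step 1: curr=30, set curr.next=prev(None) | reversed so far: 30
Step 2: curr=38, set curr.next=prev(30) | reversed so far: 38 -> 30
Step 3: curr=50, set curr.next=prev(38) | reversed so far: 50 -> 38 -> 30
Step 4: curr=37, set curr.next=prev(50) | reversed so far: 37 -> 50 -> 38 -> 30
Step 5: curr=8, set curr.next=prev(37) | reversed so far: 8 -> 37 -> 50 -> 38 -> 30
Step 6: curr=32, set curr.next=prev(8) | reversed so far: 32 -> 8 -> 37 -> 50 -> 38 -> 30

32 -> 8 -> 37 -> 50 -> 38 -> 30 -> None


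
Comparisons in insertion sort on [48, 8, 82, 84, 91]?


Algorithm: insertion sort
Input: [48, 8, 82, 84, 91]
Sorted: [8, 48, 82, 84, 91]

4


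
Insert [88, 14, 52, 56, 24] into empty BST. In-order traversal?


Insert 88: root
Insert 14: L from 88
Insert 52: L from 88 -> R from 14
Insert 56: L from 88 -> R from 14 -> R from 52
Insert 24: L from 88 -> R from 14 -> L from 52

In-order: [14, 24, 52, 56, 88]


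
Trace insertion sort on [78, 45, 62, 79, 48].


Initial: [78, 45, 62, 79, 48]
Insert 45: [45, 78, 62, 79, 48]
Insert 62: [45, 62, 78, 79, 48]
Insert 79: [45, 62, 78, 79, 48]
Insert 48: [45, 48, 62, 78, 79]

Sorted: [45, 48, 62, 78, 79]


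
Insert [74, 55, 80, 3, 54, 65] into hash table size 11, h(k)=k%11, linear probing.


Insert 74: h=8 -> slot 8
Insert 55: h=0 -> slot 0
Insert 80: h=3 -> slot 3
Insert 3: h=3, 1 probes -> slot 4
Insert 54: h=10 -> slot 10
Insert 65: h=10, 2 probes -> slot 1

Table: [55, 65, None, 80, 3, None, None, None, 74, None, 54]


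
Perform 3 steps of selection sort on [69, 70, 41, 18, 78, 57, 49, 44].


Initial: [69, 70, 41, 18, 78, 57, 49, 44]
Step 1: min=18 at 3
  Swap: [18, 70, 41, 69, 78, 57, 49, 44]
Step 2: min=41 at 2
  Swap: [18, 41, 70, 69, 78, 57, 49, 44]
Step 3: min=44 at 7
  Swap: [18, 41, 44, 69, 78, 57, 49, 70]

After 3 steps: [18, 41, 44, 69, 78, 57, 49, 70]


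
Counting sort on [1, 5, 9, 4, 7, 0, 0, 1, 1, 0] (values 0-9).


Input: [1, 5, 9, 4, 7, 0, 0, 1, 1, 0]
Counts: [3, 3, 0, 0, 1, 1, 0, 1, 0, 1]

Sorted: [0, 0, 0, 1, 1, 1, 4, 5, 7, 9]


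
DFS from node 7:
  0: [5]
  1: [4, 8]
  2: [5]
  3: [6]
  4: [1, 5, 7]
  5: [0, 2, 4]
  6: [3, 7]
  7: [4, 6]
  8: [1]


Visit 7, push [6, 4]
Visit 4, push [5, 1]
Visit 1, push [8]
Visit 8, push []
Visit 5, push [2, 0]
Visit 0, push []
Visit 2, push []
Visit 6, push [3]
Visit 3, push []

DFS order: [7, 4, 1, 8, 5, 0, 2, 6, 3]


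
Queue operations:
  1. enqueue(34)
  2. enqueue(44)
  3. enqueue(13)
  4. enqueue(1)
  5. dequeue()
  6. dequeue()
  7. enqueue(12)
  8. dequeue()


enqueue(34) -> [34]
enqueue(44) -> [34, 44]
enqueue(13) -> [34, 44, 13]
enqueue(1) -> [34, 44, 13, 1]
dequeue()->34, [44, 13, 1]
dequeue()->44, [13, 1]
enqueue(12) -> [13, 1, 12]
dequeue()->13, [1, 12]

Final queue: [1, 12]


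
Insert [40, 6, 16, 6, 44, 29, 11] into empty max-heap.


Insert 40: [40]
Insert 6: [40, 6]
Insert 16: [40, 6, 16]
Insert 6: [40, 6, 16, 6]
Insert 44: [44, 40, 16, 6, 6]
Insert 29: [44, 40, 29, 6, 6, 16]
Insert 11: [44, 40, 29, 6, 6, 16, 11]

Final heap: [44, 40, 29, 6, 6, 16, 11]


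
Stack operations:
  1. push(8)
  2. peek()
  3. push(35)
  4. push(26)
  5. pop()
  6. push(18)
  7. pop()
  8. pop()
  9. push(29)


push(8) -> [8]
peek()->8
push(35) -> [8, 35]
push(26) -> [8, 35, 26]
pop()->26, [8, 35]
push(18) -> [8, 35, 18]
pop()->18, [8, 35]
pop()->35, [8]
push(29) -> [8, 29]

Final stack: [8, 29]


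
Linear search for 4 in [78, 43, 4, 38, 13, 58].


i=0: 78!=4
i=1: 43!=4
i=2: 4==4 found!

Found at 2, 3 comps


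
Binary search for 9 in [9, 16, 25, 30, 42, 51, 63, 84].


Step 1: lo=0, hi=7, mid=3, val=30
Step 2: lo=0, hi=2, mid=1, val=16
Step 3: lo=0, hi=0, mid=0, val=9

Found at index 0


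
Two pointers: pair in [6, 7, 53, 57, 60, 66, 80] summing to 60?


lo=0(6)+hi=6(80)=86
lo=0(6)+hi=5(66)=72
lo=0(6)+hi=4(60)=66
lo=0(6)+hi=3(57)=63
lo=0(6)+hi=2(53)=59
lo=1(7)+hi=2(53)=60

Yes: 7+53=60


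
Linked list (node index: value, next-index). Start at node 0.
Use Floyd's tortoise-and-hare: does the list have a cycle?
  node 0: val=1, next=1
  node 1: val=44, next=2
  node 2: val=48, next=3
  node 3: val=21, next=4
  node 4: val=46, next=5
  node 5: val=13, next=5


Floyd's tortoise (slow, +1) and hare (fast, +2):
  init: slow=0, fast=0
  step 1: slow=1, fast=2
  step 2: slow=2, fast=4
  step 3: slow=3, fast=5
  step 4: slow=4, fast=5
  step 5: slow=5, fast=5
  slow == fast at node 5: cycle detected

Cycle: yes


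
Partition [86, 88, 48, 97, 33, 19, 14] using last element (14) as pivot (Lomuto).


Pivot: 14
Place pivot at 0: [14, 88, 48, 97, 33, 19, 86]

Partitioned: [14, 88, 48, 97, 33, 19, 86]


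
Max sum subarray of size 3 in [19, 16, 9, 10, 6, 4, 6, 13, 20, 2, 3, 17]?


[0:3]: 44
[1:4]: 35
[2:5]: 25
[3:6]: 20
[4:7]: 16
[5:8]: 23
[6:9]: 39
[7:10]: 35
[8:11]: 25
[9:12]: 22

Max: 44 at [0:3]


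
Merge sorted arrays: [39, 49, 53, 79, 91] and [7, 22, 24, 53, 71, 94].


Take 7 from B
Take 22 from B
Take 24 from B
Take 39 from A
Take 49 from A
Take 53 from A
Take 53 from B
Take 71 from B
Take 79 from A
Take 91 from A

Merged: [7, 22, 24, 39, 49, 53, 53, 71, 79, 91, 94]


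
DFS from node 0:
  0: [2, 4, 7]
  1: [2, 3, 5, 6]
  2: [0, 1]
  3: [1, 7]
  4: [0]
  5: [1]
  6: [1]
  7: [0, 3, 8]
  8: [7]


Visit 0, push [7, 4, 2]
Visit 2, push [1]
Visit 1, push [6, 5, 3]
Visit 3, push [7]
Visit 7, push [8]
Visit 8, push []
Visit 5, push []
Visit 6, push []
Visit 4, push []

DFS order: [0, 2, 1, 3, 7, 8, 5, 6, 4]


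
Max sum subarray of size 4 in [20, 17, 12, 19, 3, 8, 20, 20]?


[0:4]: 68
[1:5]: 51
[2:6]: 42
[3:7]: 50
[4:8]: 51

Max: 68 at [0:4]


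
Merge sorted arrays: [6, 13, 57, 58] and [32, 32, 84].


Take 6 from A
Take 13 from A
Take 32 from B
Take 32 from B
Take 57 from A
Take 58 from A

Merged: [6, 13, 32, 32, 57, 58, 84]


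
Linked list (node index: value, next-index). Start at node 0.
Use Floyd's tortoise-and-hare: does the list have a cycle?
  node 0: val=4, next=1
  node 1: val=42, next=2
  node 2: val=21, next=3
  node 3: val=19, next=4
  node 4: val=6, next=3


Floyd's tortoise (slow, +1) and hare (fast, +2):
  init: slow=0, fast=0
  step 1: slow=1, fast=2
  step 2: slow=2, fast=4
  step 3: slow=3, fast=4
  step 4: slow=4, fast=4
  slow == fast at node 4: cycle detected

Cycle: yes


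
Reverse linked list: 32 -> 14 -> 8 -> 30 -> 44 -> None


Step 1: curr=32, set curr.next=prev(None) | reversed so far: 32
Step 2: curr=14, set curr.next=prev(32) | reversed so far: 14 -> 32
Step 3: curr=8, set curr.next=prev(14) | reversed so far: 8 -> 14 -> 32
Step 4: curr=30, set curr.next=prev(8) | reversed so far: 30 -> 8 -> 14 -> 32
Step 5: curr=44, set curr.next=prev(30) | reversed so far: 44 -> 30 -> 8 -> 14 -> 32

44 -> 30 -> 8 -> 14 -> 32 -> None


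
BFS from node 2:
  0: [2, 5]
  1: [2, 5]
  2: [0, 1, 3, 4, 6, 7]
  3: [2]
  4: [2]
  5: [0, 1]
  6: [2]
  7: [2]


Visit 2, enqueue [0, 1, 3, 4, 6, 7]
Visit 0, enqueue [5]
Visit 1, enqueue []
Visit 3, enqueue []
Visit 4, enqueue []
Visit 6, enqueue []
Visit 7, enqueue []
Visit 5, enqueue []

BFS order: [2, 0, 1, 3, 4, 6, 7, 5]


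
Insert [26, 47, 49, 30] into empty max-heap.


Insert 26: [26]
Insert 47: [47, 26]
Insert 49: [49, 26, 47]
Insert 30: [49, 30, 47, 26]

Final heap: [49, 30, 47, 26]


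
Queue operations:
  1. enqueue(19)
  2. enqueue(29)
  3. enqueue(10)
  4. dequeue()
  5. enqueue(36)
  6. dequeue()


enqueue(19) -> [19]
enqueue(29) -> [19, 29]
enqueue(10) -> [19, 29, 10]
dequeue()->19, [29, 10]
enqueue(36) -> [29, 10, 36]
dequeue()->29, [10, 36]

Final queue: [10, 36]


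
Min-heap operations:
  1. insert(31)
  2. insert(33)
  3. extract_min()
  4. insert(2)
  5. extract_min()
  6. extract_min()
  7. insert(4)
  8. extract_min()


insert(31) -> [31]
insert(33) -> [31, 33]
extract_min()->31, [33]
insert(2) -> [2, 33]
extract_min()->2, [33]
extract_min()->33, []
insert(4) -> [4]
extract_min()->4, []

Final heap: []


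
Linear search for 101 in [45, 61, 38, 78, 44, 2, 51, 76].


i=0: 45!=101
i=1: 61!=101
i=2: 38!=101
i=3: 78!=101
i=4: 44!=101
i=5: 2!=101
i=6: 51!=101
i=7: 76!=101

Not found, 8 comps


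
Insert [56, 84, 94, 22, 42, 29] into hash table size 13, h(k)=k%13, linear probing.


Insert 56: h=4 -> slot 4
Insert 84: h=6 -> slot 6
Insert 94: h=3 -> slot 3
Insert 22: h=9 -> slot 9
Insert 42: h=3, 2 probes -> slot 5
Insert 29: h=3, 4 probes -> slot 7

Table: [None, None, None, 94, 56, 42, 84, 29, None, 22, None, None, None]


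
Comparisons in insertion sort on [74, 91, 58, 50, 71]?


Algorithm: insertion sort
Input: [74, 91, 58, 50, 71]
Sorted: [50, 58, 71, 74, 91]

9


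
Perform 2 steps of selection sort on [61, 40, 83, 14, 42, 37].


Initial: [61, 40, 83, 14, 42, 37]
Step 1: min=14 at 3
  Swap: [14, 40, 83, 61, 42, 37]
Step 2: min=37 at 5
  Swap: [14, 37, 83, 61, 42, 40]

After 2 steps: [14, 37, 83, 61, 42, 40]


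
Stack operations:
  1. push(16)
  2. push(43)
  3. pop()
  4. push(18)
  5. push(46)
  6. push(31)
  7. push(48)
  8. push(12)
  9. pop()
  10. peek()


push(16) -> [16]
push(43) -> [16, 43]
pop()->43, [16]
push(18) -> [16, 18]
push(46) -> [16, 18, 46]
push(31) -> [16, 18, 46, 31]
push(48) -> [16, 18, 46, 31, 48]
push(12) -> [16, 18, 46, 31, 48, 12]
pop()->12, [16, 18, 46, 31, 48]
peek()->48

Final stack: [16, 18, 46, 31, 48]


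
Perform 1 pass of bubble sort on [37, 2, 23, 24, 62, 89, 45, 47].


Initial: [37, 2, 23, 24, 62, 89, 45, 47]
Pass 1: [2, 23, 24, 37, 62, 45, 47, 89] (5 swaps)

After 1 pass: [2, 23, 24, 37, 62, 45, 47, 89]


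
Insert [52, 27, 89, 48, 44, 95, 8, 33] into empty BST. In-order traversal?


Insert 52: root
Insert 27: L from 52
Insert 89: R from 52
Insert 48: L from 52 -> R from 27
Insert 44: L from 52 -> R from 27 -> L from 48
Insert 95: R from 52 -> R from 89
Insert 8: L from 52 -> L from 27
Insert 33: L from 52 -> R from 27 -> L from 48 -> L from 44

In-order: [8, 27, 33, 44, 48, 52, 89, 95]


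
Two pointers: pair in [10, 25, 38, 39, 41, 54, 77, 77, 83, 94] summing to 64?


lo=0(10)+hi=9(94)=104
lo=0(10)+hi=8(83)=93
lo=0(10)+hi=7(77)=87
lo=0(10)+hi=6(77)=87
lo=0(10)+hi=5(54)=64

Yes: 10+54=64


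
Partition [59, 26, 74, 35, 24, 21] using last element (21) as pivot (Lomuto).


Pivot: 21
Place pivot at 0: [21, 26, 74, 35, 24, 59]

Partitioned: [21, 26, 74, 35, 24, 59]


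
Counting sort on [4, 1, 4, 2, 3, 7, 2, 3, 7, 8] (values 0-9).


Input: [4, 1, 4, 2, 3, 7, 2, 3, 7, 8]
Counts: [0, 1, 2, 2, 2, 0, 0, 2, 1, 0]

Sorted: [1, 2, 2, 3, 3, 4, 4, 7, 7, 8]


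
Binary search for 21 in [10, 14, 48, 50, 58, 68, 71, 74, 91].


Step 1: lo=0, hi=8, mid=4, val=58
Step 2: lo=0, hi=3, mid=1, val=14
Step 3: lo=2, hi=3, mid=2, val=48

Not found


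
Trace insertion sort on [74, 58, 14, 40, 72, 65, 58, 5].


Initial: [74, 58, 14, 40, 72, 65, 58, 5]
Insert 58: [58, 74, 14, 40, 72, 65, 58, 5]
Insert 14: [14, 58, 74, 40, 72, 65, 58, 5]
Insert 40: [14, 40, 58, 74, 72, 65, 58, 5]
Insert 72: [14, 40, 58, 72, 74, 65, 58, 5]
Insert 65: [14, 40, 58, 65, 72, 74, 58, 5]
Insert 58: [14, 40, 58, 58, 65, 72, 74, 5]
Insert 5: [5, 14, 40, 58, 58, 65, 72, 74]

Sorted: [5, 14, 40, 58, 58, 65, 72, 74]


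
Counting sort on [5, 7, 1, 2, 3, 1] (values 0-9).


Input: [5, 7, 1, 2, 3, 1]
Counts: [0, 2, 1, 1, 0, 1, 0, 1, 0, 0]

Sorted: [1, 1, 2, 3, 5, 7]


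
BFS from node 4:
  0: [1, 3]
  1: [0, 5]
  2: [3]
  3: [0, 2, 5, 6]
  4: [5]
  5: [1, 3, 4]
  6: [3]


Visit 4, enqueue [5]
Visit 5, enqueue [1, 3]
Visit 1, enqueue [0]
Visit 3, enqueue [2, 6]
Visit 0, enqueue []
Visit 2, enqueue []
Visit 6, enqueue []

BFS order: [4, 5, 1, 3, 0, 2, 6]


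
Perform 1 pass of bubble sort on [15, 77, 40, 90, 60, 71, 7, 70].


Initial: [15, 77, 40, 90, 60, 71, 7, 70]
Pass 1: [15, 40, 77, 60, 71, 7, 70, 90] (5 swaps)

After 1 pass: [15, 40, 77, 60, 71, 7, 70, 90]


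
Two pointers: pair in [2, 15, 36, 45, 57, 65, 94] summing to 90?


lo=0(2)+hi=6(94)=96
lo=0(2)+hi=5(65)=67
lo=1(15)+hi=5(65)=80
lo=2(36)+hi=5(65)=101
lo=2(36)+hi=4(57)=93
lo=2(36)+hi=3(45)=81

No pair found


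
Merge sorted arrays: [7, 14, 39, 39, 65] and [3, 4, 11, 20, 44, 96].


Take 3 from B
Take 4 from B
Take 7 from A
Take 11 from B
Take 14 from A
Take 20 from B
Take 39 from A
Take 39 from A
Take 44 from B
Take 65 from A

Merged: [3, 4, 7, 11, 14, 20, 39, 39, 44, 65, 96]


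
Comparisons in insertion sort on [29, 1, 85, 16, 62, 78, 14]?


Algorithm: insertion sort
Input: [29, 1, 85, 16, 62, 78, 14]
Sorted: [1, 14, 16, 29, 62, 78, 85]

15


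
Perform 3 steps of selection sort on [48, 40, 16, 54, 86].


Initial: [48, 40, 16, 54, 86]
Step 1: min=16 at 2
  Swap: [16, 40, 48, 54, 86]
Step 2: min=40 at 1
  Swap: [16, 40, 48, 54, 86]
Step 3: min=48 at 2
  Swap: [16, 40, 48, 54, 86]

After 3 steps: [16, 40, 48, 54, 86]


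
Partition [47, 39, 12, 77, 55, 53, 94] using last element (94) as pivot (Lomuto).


Pivot: 94
  47 <= 94: advance i (no swap)
  39 <= 94: advance i (no swap)
  12 <= 94: advance i (no swap)
  77 <= 94: advance i (no swap)
  55 <= 94: advance i (no swap)
  53 <= 94: advance i (no swap)
Place pivot at 6: [47, 39, 12, 77, 55, 53, 94]

Partitioned: [47, 39, 12, 77, 55, 53, 94]


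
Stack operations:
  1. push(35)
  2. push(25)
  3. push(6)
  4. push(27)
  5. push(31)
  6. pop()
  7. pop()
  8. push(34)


push(35) -> [35]
push(25) -> [35, 25]
push(6) -> [35, 25, 6]
push(27) -> [35, 25, 6, 27]
push(31) -> [35, 25, 6, 27, 31]
pop()->31, [35, 25, 6, 27]
pop()->27, [35, 25, 6]
push(34) -> [35, 25, 6, 34]

Final stack: [35, 25, 6, 34]


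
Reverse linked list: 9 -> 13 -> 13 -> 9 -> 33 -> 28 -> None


Step 1: curr=9, set curr.next=prev(None) | reversed so far: 9
Step 2: curr=13, set curr.next=prev(9) | reversed so far: 13 -> 9
Step 3: curr=13, set curr.next=prev(13) | reversed so far: 13 -> 13 -> 9
Step 4: curr=9, set curr.next=prev(13) | reversed so far: 9 -> 13 -> 13 -> 9
Step 5: curr=33, set curr.next=prev(9) | reversed so far: 33 -> 9 -> 13 -> 13 -> 9
Step 6: curr=28, set curr.next=prev(33) | reversed so far: 28 -> 33 -> 9 -> 13 -> 13 -> 9

28 -> 33 -> 9 -> 13 -> 13 -> 9 -> None


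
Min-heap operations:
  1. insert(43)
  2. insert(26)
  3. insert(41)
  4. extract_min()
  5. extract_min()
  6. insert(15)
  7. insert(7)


insert(43) -> [43]
insert(26) -> [26, 43]
insert(41) -> [26, 43, 41]
extract_min()->26, [41, 43]
extract_min()->41, [43]
insert(15) -> [15, 43]
insert(7) -> [7, 43, 15]

Final heap: [7, 43, 15]


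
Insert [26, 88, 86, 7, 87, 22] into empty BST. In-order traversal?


Insert 26: root
Insert 88: R from 26
Insert 86: R from 26 -> L from 88
Insert 7: L from 26
Insert 87: R from 26 -> L from 88 -> R from 86
Insert 22: L from 26 -> R from 7

In-order: [7, 22, 26, 86, 87, 88]


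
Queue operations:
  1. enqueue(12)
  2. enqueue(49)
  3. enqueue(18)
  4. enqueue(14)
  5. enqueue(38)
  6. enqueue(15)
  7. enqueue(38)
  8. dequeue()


enqueue(12) -> [12]
enqueue(49) -> [12, 49]
enqueue(18) -> [12, 49, 18]
enqueue(14) -> [12, 49, 18, 14]
enqueue(38) -> [12, 49, 18, 14, 38]
enqueue(15) -> [12, 49, 18, 14, 38, 15]
enqueue(38) -> [12, 49, 18, 14, 38, 15, 38]
dequeue()->12, [49, 18, 14, 38, 15, 38]

Final queue: [49, 18, 14, 38, 15, 38]


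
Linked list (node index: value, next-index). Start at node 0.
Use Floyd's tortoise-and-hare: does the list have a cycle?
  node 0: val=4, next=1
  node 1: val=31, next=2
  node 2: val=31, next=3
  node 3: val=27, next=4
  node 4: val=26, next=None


Floyd's tortoise (slow, +1) and hare (fast, +2):
  init: slow=0, fast=0
  step 1: slow=1, fast=2
  step 2: slow=2, fast=4
  step 3: fast -> None, no cycle

Cycle: no


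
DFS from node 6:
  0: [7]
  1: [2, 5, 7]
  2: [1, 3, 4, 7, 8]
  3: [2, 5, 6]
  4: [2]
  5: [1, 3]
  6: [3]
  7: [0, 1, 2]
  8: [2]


Visit 6, push [3]
Visit 3, push [5, 2]
Visit 2, push [8, 7, 4, 1]
Visit 1, push [7, 5]
Visit 5, push []
Visit 7, push [0]
Visit 0, push []
Visit 4, push []
Visit 8, push []

DFS order: [6, 3, 2, 1, 5, 7, 0, 4, 8]


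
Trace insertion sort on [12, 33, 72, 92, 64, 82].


Initial: [12, 33, 72, 92, 64, 82]
Insert 33: [12, 33, 72, 92, 64, 82]
Insert 72: [12, 33, 72, 92, 64, 82]
Insert 92: [12, 33, 72, 92, 64, 82]
Insert 64: [12, 33, 64, 72, 92, 82]
Insert 82: [12, 33, 64, 72, 82, 92]

Sorted: [12, 33, 64, 72, 82, 92]


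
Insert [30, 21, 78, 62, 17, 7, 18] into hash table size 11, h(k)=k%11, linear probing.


Insert 30: h=8 -> slot 8
Insert 21: h=10 -> slot 10
Insert 78: h=1 -> slot 1
Insert 62: h=7 -> slot 7
Insert 17: h=6 -> slot 6
Insert 7: h=7, 2 probes -> slot 9
Insert 18: h=7, 4 probes -> slot 0

Table: [18, 78, None, None, None, None, 17, 62, 30, 7, 21]


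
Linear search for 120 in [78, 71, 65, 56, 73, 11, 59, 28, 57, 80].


i=0: 78!=120
i=1: 71!=120
i=2: 65!=120
i=3: 56!=120
i=4: 73!=120
i=5: 11!=120
i=6: 59!=120
i=7: 28!=120
i=8: 57!=120
i=9: 80!=120

Not found, 10 comps


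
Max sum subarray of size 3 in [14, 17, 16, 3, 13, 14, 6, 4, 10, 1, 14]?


[0:3]: 47
[1:4]: 36
[2:5]: 32
[3:6]: 30
[4:7]: 33
[5:8]: 24
[6:9]: 20
[7:10]: 15
[8:11]: 25

Max: 47 at [0:3]


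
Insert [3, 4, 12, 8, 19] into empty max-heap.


Insert 3: [3]
Insert 4: [4, 3]
Insert 12: [12, 3, 4]
Insert 8: [12, 8, 4, 3]
Insert 19: [19, 12, 4, 3, 8]

Final heap: [19, 12, 4, 3, 8]


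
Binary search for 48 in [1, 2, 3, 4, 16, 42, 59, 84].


Step 1: lo=0, hi=7, mid=3, val=4
Step 2: lo=4, hi=7, mid=5, val=42
Step 3: lo=6, hi=7, mid=6, val=59

Not found


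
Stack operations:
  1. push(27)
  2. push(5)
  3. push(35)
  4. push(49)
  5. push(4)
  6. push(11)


push(27) -> [27]
push(5) -> [27, 5]
push(35) -> [27, 5, 35]
push(49) -> [27, 5, 35, 49]
push(4) -> [27, 5, 35, 49, 4]
push(11) -> [27, 5, 35, 49, 4, 11]

Final stack: [27, 5, 35, 49, 4, 11]


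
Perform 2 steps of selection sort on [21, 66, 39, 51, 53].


Initial: [21, 66, 39, 51, 53]
Step 1: min=21 at 0
  Swap: [21, 66, 39, 51, 53]
Step 2: min=39 at 2
  Swap: [21, 39, 66, 51, 53]

After 2 steps: [21, 39, 66, 51, 53]
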